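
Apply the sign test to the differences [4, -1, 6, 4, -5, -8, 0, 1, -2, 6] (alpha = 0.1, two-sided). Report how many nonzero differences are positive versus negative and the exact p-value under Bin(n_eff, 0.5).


Step 1: Discard zero differences. Original n = 10; n_eff = number of nonzero differences = 9.
Nonzero differences (with sign): +4, -1, +6, +4, -5, -8, +1, -2, +6
Step 2: Count signs: positive = 5, negative = 4.
Step 3: Under H0: P(positive) = 0.5, so the number of positives S ~ Bin(9, 0.5).
Step 4: Two-sided exact p-value = sum of Bin(9,0.5) probabilities at or below the observed probability = 1.000000.
Step 5: alpha = 0.1. fail to reject H0.

n_eff = 9, pos = 5, neg = 4, p = 1.000000, fail to reject H0.


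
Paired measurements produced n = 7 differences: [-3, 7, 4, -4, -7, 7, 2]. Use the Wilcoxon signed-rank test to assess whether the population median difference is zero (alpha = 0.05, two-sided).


Step 1: Drop any zero differences (none here) and take |d_i|.
|d| = [3, 7, 4, 4, 7, 7, 2]
Step 2: Midrank |d_i| (ties get averaged ranks).
ranks: |3|->2, |7|->6, |4|->3.5, |4|->3.5, |7|->6, |7|->6, |2|->1
Step 3: Attach original signs; sum ranks with positive sign and with negative sign.
W+ = 6 + 3.5 + 6 + 1 = 16.5
W- = 2 + 3.5 + 6 = 11.5
(Check: W+ + W- = 28 should equal n(n+1)/2 = 28.)
Step 4: Test statistic W = min(W+, W-) = 11.5.
Step 5: Ties in |d|, so use the tie-corrected normal approximation.
        E[W] = n(n+1)/4 = 7*8/4 = 14.
        Tie groups: |d|=4 (t=2), |d|=7 (t=3); sum(t^3 - t) = 30.
        Var[W] = n(n+1)(2n+1)/24 - sum(t^3-t)/48 = 840/24 - 30/48 = 34.375.
        z = (W - E[W]) / sqrt(Var[W]) = (11.5 - 14) / 5.8630 = -0.4264.
        Two-sided p = 2*Phi(z) = 0.669815.
Step 6: alpha = 0.05. fail to reject H0.

W+ = 16.5, W- = 11.5, W = min = 11.5, p = 0.669815, fail to reject H0.


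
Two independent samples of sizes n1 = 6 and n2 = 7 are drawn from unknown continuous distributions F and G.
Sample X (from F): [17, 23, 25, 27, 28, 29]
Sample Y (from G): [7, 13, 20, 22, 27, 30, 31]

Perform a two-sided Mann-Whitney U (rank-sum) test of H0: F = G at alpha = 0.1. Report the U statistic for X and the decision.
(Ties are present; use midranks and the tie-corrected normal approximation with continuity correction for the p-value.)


Step 1: Combine and sort all 13 observations; assign midranks.
sorted (value, group): (7,Y), (13,Y), (17,X), (20,Y), (22,Y), (23,X), (25,X), (27,X), (27,Y), (28,X), (29,X), (30,Y), (31,Y)
ranks: 7->1, 13->2, 17->3, 20->4, 22->5, 23->6, 25->7, 27->8.5, 27->8.5, 28->10, 29->11, 30->12, 31->13
Step 2: Rank sum for X: R1 = 3 + 6 + 7 + 8.5 + 10 + 11 = 45.5.
Step 3: U_X = R1 - n1(n1+1)/2 = 45.5 - 6*7/2 = 45.5 - 21 = 24.5.
       U_Y = n1*n2 - U_X = 42 - 24.5 = 17.5.
Step 4: Ties are present, so use the tie-corrected normal approximation (with continuity correction) for the p-value.
Step 5: p-value = 0.667806; compare to alpha = 0.1. fail to reject H0.

U_X = 24.5, p = 0.667806, fail to reject H0 at alpha = 0.1.


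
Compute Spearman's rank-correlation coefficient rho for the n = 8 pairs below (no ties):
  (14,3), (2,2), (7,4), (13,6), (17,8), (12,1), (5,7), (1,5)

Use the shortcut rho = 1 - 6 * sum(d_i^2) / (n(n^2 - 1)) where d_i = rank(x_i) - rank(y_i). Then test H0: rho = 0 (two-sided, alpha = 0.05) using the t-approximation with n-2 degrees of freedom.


Step 1: Rank x and y separately (midranks; no ties here).
rank(x): 14->7, 2->2, 7->4, 13->6, 17->8, 12->5, 5->3, 1->1
rank(y): 3->3, 2->2, 4->4, 6->6, 8->8, 1->1, 7->7, 5->5
Step 2: d_i = R_x(i) - R_y(i); compute d_i^2.
  (7-3)^2=16, (2-2)^2=0, (4-4)^2=0, (6-6)^2=0, (8-8)^2=0, (5-1)^2=16, (3-7)^2=16, (1-5)^2=16
sum(d^2) = 64.
Step 3: rho = 1 - 6*64 / (8*(8^2 - 1)) = 1 - 384/504 = 0.238095.
Step 4: Under H0, t = rho * sqrt((n-2)/(1-rho^2)) = 0.6005 ~ t(6).
Step 5: Two-sided p-value from the t-distribution with 6 df = 0.570156.
Step 6: alpha = 0.05. fail to reject H0.

rho = 0.2381, p = 0.570156, fail to reject H0 at alpha = 0.05.


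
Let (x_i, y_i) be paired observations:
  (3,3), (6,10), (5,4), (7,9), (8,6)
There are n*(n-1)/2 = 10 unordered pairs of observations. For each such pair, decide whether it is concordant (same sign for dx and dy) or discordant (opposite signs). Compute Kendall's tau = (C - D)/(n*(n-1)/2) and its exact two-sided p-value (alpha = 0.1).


Step 1: Enumerate the 10 unordered pairs (i,j) with i<j and classify each by sign(x_j-x_i) * sign(y_j-y_i).
  (1,2):dx=+3,dy=+7->C; (1,3):dx=+2,dy=+1->C; (1,4):dx=+4,dy=+6->C; (1,5):dx=+5,dy=+3->C
  (2,3):dx=-1,dy=-6->C; (2,4):dx=+1,dy=-1->D; (2,5):dx=+2,dy=-4->D; (3,4):dx=+2,dy=+5->C
  (3,5):dx=+3,dy=+2->C; (4,5):dx=+1,dy=-3->D
Step 2: C = 7, D = 3, total pairs = 10.
Step 3: tau = (C - D)/(n(n-1)/2) = (7 - 3)/10 = 0.400000.
Step 4: Exact two-sided p-value (enumerate n! = 120 permutations of y under H0): p = 0.483333.
Step 5: alpha = 0.1. fail to reject H0.

tau_b = 0.4000 (C=7, D=3), p = 0.483333, fail to reject H0.


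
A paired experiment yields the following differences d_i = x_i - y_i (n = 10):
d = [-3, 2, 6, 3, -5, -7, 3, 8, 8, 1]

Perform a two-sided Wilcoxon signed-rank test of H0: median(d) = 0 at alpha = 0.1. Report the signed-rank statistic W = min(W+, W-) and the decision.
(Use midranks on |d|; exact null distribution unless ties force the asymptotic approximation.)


Step 1: Drop any zero differences (none here) and take |d_i|.
|d| = [3, 2, 6, 3, 5, 7, 3, 8, 8, 1]
Step 2: Midrank |d_i| (ties get averaged ranks).
ranks: |3|->4, |2|->2, |6|->7, |3|->4, |5|->6, |7|->8, |3|->4, |8|->9.5, |8|->9.5, |1|->1
Step 3: Attach original signs; sum ranks with positive sign and with negative sign.
W+ = 2 + 7 + 4 + 4 + 9.5 + 9.5 + 1 = 37
W- = 4 + 6 + 8 = 18
(Check: W+ + W- = 55 should equal n(n+1)/2 = 55.)
Step 4: Test statistic W = min(W+, W-) = 18.
Step 5: Ties in |d|, so use the tie-corrected normal approximation.
        E[W] = n(n+1)/4 = 10*11/4 = 27.5.
        Tie groups: |d|=3 (t=3), |d|=8 (t=2); sum(t^3 - t) = 30.
        Var[W] = n(n+1)(2n+1)/24 - sum(t^3-t)/48 = 2310/24 - 30/48 = 95.625.
        z = (W - E[W]) / sqrt(Var[W]) = (18 - 27.5) / 9.7788 = -0.9715.
        Two-sided p = 2*Phi(z) = 0.331305.
Step 6: alpha = 0.1. fail to reject H0.

W+ = 37, W- = 18, W = min = 18, p = 0.331305, fail to reject H0.


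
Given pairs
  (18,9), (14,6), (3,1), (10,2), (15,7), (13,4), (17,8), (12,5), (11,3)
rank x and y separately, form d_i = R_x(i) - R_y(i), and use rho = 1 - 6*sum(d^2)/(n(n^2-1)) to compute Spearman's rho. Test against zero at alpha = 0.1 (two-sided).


Step 1: Rank x and y separately (midranks; no ties here).
rank(x): 18->9, 14->6, 3->1, 10->2, 15->7, 13->5, 17->8, 12->4, 11->3
rank(y): 9->9, 6->6, 1->1, 2->2, 7->7, 4->4, 8->8, 5->5, 3->3
Step 2: d_i = R_x(i) - R_y(i); compute d_i^2.
  (9-9)^2=0, (6-6)^2=0, (1-1)^2=0, (2-2)^2=0, (7-7)^2=0, (5-4)^2=1, (8-8)^2=0, (4-5)^2=1, (3-3)^2=0
sum(d^2) = 2.
Step 3: rho = 1 - 6*2 / (9*(9^2 - 1)) = 1 - 12/720 = 0.983333.
Step 4: Under H0, t = rho * sqrt((n-2)/(1-rho^2)) = 14.3096 ~ t(7).
Step 5: Two-sided p-value from the t-distribution with 7 df = 0.000002.
Step 6: alpha = 0.1. reject H0.

rho = 0.9833, p = 0.000002, reject H0 at alpha = 0.1.


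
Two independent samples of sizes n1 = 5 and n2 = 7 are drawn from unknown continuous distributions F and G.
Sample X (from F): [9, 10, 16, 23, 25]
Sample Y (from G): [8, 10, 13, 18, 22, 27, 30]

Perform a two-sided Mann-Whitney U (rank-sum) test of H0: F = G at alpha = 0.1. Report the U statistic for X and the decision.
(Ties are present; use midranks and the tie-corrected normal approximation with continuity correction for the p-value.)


Step 1: Combine and sort all 12 observations; assign midranks.
sorted (value, group): (8,Y), (9,X), (10,X), (10,Y), (13,Y), (16,X), (18,Y), (22,Y), (23,X), (25,X), (27,Y), (30,Y)
ranks: 8->1, 9->2, 10->3.5, 10->3.5, 13->5, 16->6, 18->7, 22->8, 23->9, 25->10, 27->11, 30->12
Step 2: Rank sum for X: R1 = 2 + 3.5 + 6 + 9 + 10 = 30.5.
Step 3: U_X = R1 - n1(n1+1)/2 = 30.5 - 5*6/2 = 30.5 - 15 = 15.5.
       U_Y = n1*n2 - U_X = 35 - 15.5 = 19.5.
Step 4: Ties are present, so use the tie-corrected normal approximation (with continuity correction) for the p-value.
Step 5: p-value = 0.807210; compare to alpha = 0.1. fail to reject H0.

U_X = 15.5, p = 0.807210, fail to reject H0 at alpha = 0.1.


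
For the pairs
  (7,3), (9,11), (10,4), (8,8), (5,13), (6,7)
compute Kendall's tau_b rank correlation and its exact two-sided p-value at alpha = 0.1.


Step 1: Enumerate the 15 unordered pairs (i,j) with i<j and classify each by sign(x_j-x_i) * sign(y_j-y_i).
  (1,2):dx=+2,dy=+8->C; (1,3):dx=+3,dy=+1->C; (1,4):dx=+1,dy=+5->C; (1,5):dx=-2,dy=+10->D
  (1,6):dx=-1,dy=+4->D; (2,3):dx=+1,dy=-7->D; (2,4):dx=-1,dy=-3->C; (2,5):dx=-4,dy=+2->D
  (2,6):dx=-3,dy=-4->C; (3,4):dx=-2,dy=+4->D; (3,5):dx=-5,dy=+9->D; (3,6):dx=-4,dy=+3->D
  (4,5):dx=-3,dy=+5->D; (4,6):dx=-2,dy=-1->C; (5,6):dx=+1,dy=-6->D
Step 2: C = 6, D = 9, total pairs = 15.
Step 3: tau = (C - D)/(n(n-1)/2) = (6 - 9)/15 = -0.200000.
Step 4: Exact two-sided p-value (enumerate n! = 720 permutations of y under H0): p = 0.719444.
Step 5: alpha = 0.1. fail to reject H0.

tau_b = -0.2000 (C=6, D=9), p = 0.719444, fail to reject H0.


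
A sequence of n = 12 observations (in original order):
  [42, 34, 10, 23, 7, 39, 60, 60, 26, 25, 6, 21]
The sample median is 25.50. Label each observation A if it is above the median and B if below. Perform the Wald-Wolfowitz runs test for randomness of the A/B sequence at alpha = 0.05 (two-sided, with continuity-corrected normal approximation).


Step 1: Compute median = 25.50; label A = above, B = below.
Labels in order: AABBBAAAABBB  (n_A = 6, n_B = 6)
Step 2: Count runs R = 4.
Step 3: Under H0 (random ordering), E[R] = 2*n_A*n_B/(n_A+n_B) + 1 = 2*6*6/12 + 1 = 7.0000.
        Var[R] = 2*n_A*n_B*(2*n_A*n_B - n_A - n_B) / ((n_A+n_B)^2 * (n_A+n_B-1)) = 4320/1584 = 2.7273.
        SD[R] = 1.6514.
Step 4: Continuity-corrected z = (R + 0.5 - E[R]) / SD[R] = (4 + 0.5 - 7.0000) / 1.6514 = -1.5138.
Step 5: Two-sided p-value via normal approximation = 2*(1 - Phi(|z|)) = 0.130070.
Step 6: alpha = 0.05. fail to reject H0.

R = 4, z = -1.5138, p = 0.130070, fail to reject H0.


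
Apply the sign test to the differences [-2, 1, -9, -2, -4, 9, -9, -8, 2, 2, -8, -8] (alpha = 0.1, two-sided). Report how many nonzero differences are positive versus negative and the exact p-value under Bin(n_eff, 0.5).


Step 1: Discard zero differences. Original n = 12; n_eff = number of nonzero differences = 12.
Nonzero differences (with sign): -2, +1, -9, -2, -4, +9, -9, -8, +2, +2, -8, -8
Step 2: Count signs: positive = 4, negative = 8.
Step 3: Under H0: P(positive) = 0.5, so the number of positives S ~ Bin(12, 0.5).
Step 4: Two-sided exact p-value = sum of Bin(12,0.5) probabilities at or below the observed probability = 0.387695.
Step 5: alpha = 0.1. fail to reject H0.

n_eff = 12, pos = 4, neg = 8, p = 0.387695, fail to reject H0.


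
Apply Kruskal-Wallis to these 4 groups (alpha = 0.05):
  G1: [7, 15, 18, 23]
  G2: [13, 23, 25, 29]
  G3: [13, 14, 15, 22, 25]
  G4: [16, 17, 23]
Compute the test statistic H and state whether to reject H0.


Step 1: Combine all N = 16 observations and assign midranks.
sorted (value, group, rank): (7,G1,1), (13,G2,2.5), (13,G3,2.5), (14,G3,4), (15,G1,5.5), (15,G3,5.5), (16,G4,7), (17,G4,8), (18,G1,9), (22,G3,10), (23,G1,12), (23,G2,12), (23,G4,12), (25,G2,14.5), (25,G3,14.5), (29,G2,16)
Step 2: Sum ranks within each group.
R_1 = 27.5 (n_1 = 4)
R_2 = 45 (n_2 = 4)
R_3 = 36.5 (n_3 = 5)
R_4 = 27 (n_4 = 3)
Step 3: H = 12/(N(N+1)) * sum(R_i^2/n_i) - 3(N+1)
     = 12/(16*17) * (27.5^2/4 + 45^2/4 + 36.5^2/5 + 27^2/3) - 3*17
     = 0.044118 * 1204.76 - 51
     = 2.151287.
Step 4: Ties present; correction factor C = 1 - 42/(16^3 - 16) = 0.989706. Corrected H = 2.151287 / 0.989706 = 2.173663.
Step 5: Under H0, H ~ chi^2(3); p-value = 0.537155.
Step 6: alpha = 0.05. fail to reject H0.

H = 2.1737, df = 3, p = 0.537155, fail to reject H0.


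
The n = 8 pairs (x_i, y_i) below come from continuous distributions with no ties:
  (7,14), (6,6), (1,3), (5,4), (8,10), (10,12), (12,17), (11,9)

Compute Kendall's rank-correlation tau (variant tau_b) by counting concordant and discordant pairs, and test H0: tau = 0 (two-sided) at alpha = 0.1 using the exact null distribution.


Step 1: Enumerate the 28 unordered pairs (i,j) with i<j and classify each by sign(x_j-x_i) * sign(y_j-y_i).
  (1,2):dx=-1,dy=-8->C; (1,3):dx=-6,dy=-11->C; (1,4):dx=-2,dy=-10->C; (1,5):dx=+1,dy=-4->D
  (1,6):dx=+3,dy=-2->D; (1,7):dx=+5,dy=+3->C; (1,8):dx=+4,dy=-5->D; (2,3):dx=-5,dy=-3->C
  (2,4):dx=-1,dy=-2->C; (2,5):dx=+2,dy=+4->C; (2,6):dx=+4,dy=+6->C; (2,7):dx=+6,dy=+11->C
  (2,8):dx=+5,dy=+3->C; (3,4):dx=+4,dy=+1->C; (3,5):dx=+7,dy=+7->C; (3,6):dx=+9,dy=+9->C
  (3,7):dx=+11,dy=+14->C; (3,8):dx=+10,dy=+6->C; (4,5):dx=+3,dy=+6->C; (4,6):dx=+5,dy=+8->C
  (4,7):dx=+7,dy=+13->C; (4,8):dx=+6,dy=+5->C; (5,6):dx=+2,dy=+2->C; (5,7):dx=+4,dy=+7->C
  (5,8):dx=+3,dy=-1->D; (6,7):dx=+2,dy=+5->C; (6,8):dx=+1,dy=-3->D; (7,8):dx=-1,dy=-8->C
Step 2: C = 23, D = 5, total pairs = 28.
Step 3: tau = (C - D)/(n(n-1)/2) = (23 - 5)/28 = 0.642857.
Step 4: Exact two-sided p-value (enumerate n! = 40320 permutations of y under H0): p = 0.031151.
Step 5: alpha = 0.1. reject H0.

tau_b = 0.6429 (C=23, D=5), p = 0.031151, reject H0.


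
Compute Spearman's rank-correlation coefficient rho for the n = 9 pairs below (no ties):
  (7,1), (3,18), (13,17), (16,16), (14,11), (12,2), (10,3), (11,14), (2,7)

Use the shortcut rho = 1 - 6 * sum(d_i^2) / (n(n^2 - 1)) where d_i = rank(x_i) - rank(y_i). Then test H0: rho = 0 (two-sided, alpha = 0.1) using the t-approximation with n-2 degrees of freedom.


Step 1: Rank x and y separately (midranks; no ties here).
rank(x): 7->3, 3->2, 13->7, 16->9, 14->8, 12->6, 10->4, 11->5, 2->1
rank(y): 1->1, 18->9, 17->8, 16->7, 11->5, 2->2, 3->3, 14->6, 7->4
Step 2: d_i = R_x(i) - R_y(i); compute d_i^2.
  (3-1)^2=4, (2-9)^2=49, (7-8)^2=1, (9-7)^2=4, (8-5)^2=9, (6-2)^2=16, (4-3)^2=1, (5-6)^2=1, (1-4)^2=9
sum(d^2) = 94.
Step 3: rho = 1 - 6*94 / (9*(9^2 - 1)) = 1 - 564/720 = 0.216667.
Step 4: Under H0, t = rho * sqrt((n-2)/(1-rho^2)) = 0.5872 ~ t(7).
Step 5: Two-sided p-value from the t-distribution with 7 df = 0.575515.
Step 6: alpha = 0.1. fail to reject H0.

rho = 0.2167, p = 0.575515, fail to reject H0 at alpha = 0.1.


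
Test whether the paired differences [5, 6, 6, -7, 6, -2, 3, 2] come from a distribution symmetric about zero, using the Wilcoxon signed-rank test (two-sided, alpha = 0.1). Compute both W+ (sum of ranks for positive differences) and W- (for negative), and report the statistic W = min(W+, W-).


Step 1: Drop any zero differences (none here) and take |d_i|.
|d| = [5, 6, 6, 7, 6, 2, 3, 2]
Step 2: Midrank |d_i| (ties get averaged ranks).
ranks: |5|->4, |6|->6, |6|->6, |7|->8, |6|->6, |2|->1.5, |3|->3, |2|->1.5
Step 3: Attach original signs; sum ranks with positive sign and with negative sign.
W+ = 4 + 6 + 6 + 6 + 3 + 1.5 = 26.5
W- = 8 + 1.5 = 9.5
(Check: W+ + W- = 36 should equal n(n+1)/2 = 36.)
Step 4: Test statistic W = min(W+, W-) = 9.5.
Step 5: Ties in |d|, so use the tie-corrected normal approximation.
        E[W] = n(n+1)/4 = 8*9/4 = 18.
        Tie groups: |d|=2 (t=2), |d|=6 (t=3); sum(t^3 - t) = 30.
        Var[W] = n(n+1)(2n+1)/24 - sum(t^3-t)/48 = 1224/24 - 30/48 = 50.375.
        z = (W - E[W]) / sqrt(Var[W]) = (9.5 - 18) / 7.0975 = -1.1976.
        Two-sided p = 2*Phi(z) = 0.231073.
Step 6: alpha = 0.1. fail to reject H0.

W+ = 26.5, W- = 9.5, W = min = 9.5, p = 0.231073, fail to reject H0.


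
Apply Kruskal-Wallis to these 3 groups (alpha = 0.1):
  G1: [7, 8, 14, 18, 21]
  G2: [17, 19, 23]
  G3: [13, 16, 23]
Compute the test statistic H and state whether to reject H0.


Step 1: Combine all N = 11 observations and assign midranks.
sorted (value, group, rank): (7,G1,1), (8,G1,2), (13,G3,3), (14,G1,4), (16,G3,5), (17,G2,6), (18,G1,7), (19,G2,8), (21,G1,9), (23,G2,10.5), (23,G3,10.5)
Step 2: Sum ranks within each group.
R_1 = 23 (n_1 = 5)
R_2 = 24.5 (n_2 = 3)
R_3 = 18.5 (n_3 = 3)
Step 3: H = 12/(N(N+1)) * sum(R_i^2/n_i) - 3(N+1)
     = 12/(11*12) * (23^2/5 + 24.5^2/3 + 18.5^2/3) - 3*12
     = 0.090909 * 419.967 - 36
     = 2.178788.
Step 4: Ties present; correction factor C = 1 - 6/(11^3 - 11) = 0.995455. Corrected H = 2.178788 / 0.995455 = 2.188737.
Step 5: Under H0, H ~ chi^2(2); p-value = 0.334751.
Step 6: alpha = 0.1. fail to reject H0.

H = 2.1887, df = 2, p = 0.334751, fail to reject H0.


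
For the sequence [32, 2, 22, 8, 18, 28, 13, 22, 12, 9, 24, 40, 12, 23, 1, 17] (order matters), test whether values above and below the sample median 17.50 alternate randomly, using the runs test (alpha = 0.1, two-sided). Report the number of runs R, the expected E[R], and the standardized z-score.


Step 1: Compute median = 17.50; label A = above, B = below.
Labels in order: ABABAABABBAABABB  (n_A = 8, n_B = 8)
Step 2: Count runs R = 12.
Step 3: Under H0 (random ordering), E[R] = 2*n_A*n_B/(n_A+n_B) + 1 = 2*8*8/16 + 1 = 9.0000.
        Var[R] = 2*n_A*n_B*(2*n_A*n_B - n_A - n_B) / ((n_A+n_B)^2 * (n_A+n_B-1)) = 14336/3840 = 3.7333.
        SD[R] = 1.9322.
Step 4: Continuity-corrected z = (R - 0.5 - E[R]) / SD[R] = (12 - 0.5 - 9.0000) / 1.9322 = 1.2939.
Step 5: Two-sided p-value via normal approximation = 2*(1 - Phi(|z|)) = 0.195709.
Step 6: alpha = 0.1. fail to reject H0.

R = 12, z = 1.2939, p = 0.195709, fail to reject H0.


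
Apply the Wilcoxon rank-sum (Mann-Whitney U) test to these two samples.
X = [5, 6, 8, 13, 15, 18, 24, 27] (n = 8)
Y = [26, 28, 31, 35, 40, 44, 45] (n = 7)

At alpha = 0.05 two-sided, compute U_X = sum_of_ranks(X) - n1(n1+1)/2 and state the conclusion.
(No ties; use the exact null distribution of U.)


Step 1: Combine and sort all 15 observations; assign midranks.
sorted (value, group): (5,X), (6,X), (8,X), (13,X), (15,X), (18,X), (24,X), (26,Y), (27,X), (28,Y), (31,Y), (35,Y), (40,Y), (44,Y), (45,Y)
ranks: 5->1, 6->2, 8->3, 13->4, 15->5, 18->6, 24->7, 26->8, 27->9, 28->10, 31->11, 35->12, 40->13, 44->14, 45->15
Step 2: Rank sum for X: R1 = 1 + 2 + 3 + 4 + 5 + 6 + 7 + 9 = 37.
Step 3: U_X = R1 - n1(n1+1)/2 = 37 - 8*9/2 = 37 - 36 = 1.
       U_Y = n1*n2 - U_X = 56 - 1 = 55.
Step 4: No ties, so the exact null distribution of U (based on enumerating the C(15,8) = 6435 equally likely rank assignments) gives the two-sided p-value.
Step 5: p-value = 0.000622; compare to alpha = 0.05. reject H0.

U_X = 1, p = 0.000622, reject H0 at alpha = 0.05.


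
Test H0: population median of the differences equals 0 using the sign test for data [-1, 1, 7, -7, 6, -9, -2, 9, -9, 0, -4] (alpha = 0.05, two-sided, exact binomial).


Step 1: Discard zero differences. Original n = 11; n_eff = number of nonzero differences = 10.
Nonzero differences (with sign): -1, +1, +7, -7, +6, -9, -2, +9, -9, -4
Step 2: Count signs: positive = 4, negative = 6.
Step 3: Under H0: P(positive) = 0.5, so the number of positives S ~ Bin(10, 0.5).
Step 4: Two-sided exact p-value = sum of Bin(10,0.5) probabilities at or below the observed probability = 0.753906.
Step 5: alpha = 0.05. fail to reject H0.

n_eff = 10, pos = 4, neg = 6, p = 0.753906, fail to reject H0.


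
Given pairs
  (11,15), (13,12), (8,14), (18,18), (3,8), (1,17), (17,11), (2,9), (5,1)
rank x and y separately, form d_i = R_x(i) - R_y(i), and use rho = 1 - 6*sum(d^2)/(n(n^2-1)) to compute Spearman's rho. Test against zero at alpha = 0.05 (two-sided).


Step 1: Rank x and y separately (midranks; no ties here).
rank(x): 11->6, 13->7, 8->5, 18->9, 3->3, 1->1, 17->8, 2->2, 5->4
rank(y): 15->7, 12->5, 14->6, 18->9, 8->2, 17->8, 11->4, 9->3, 1->1
Step 2: d_i = R_x(i) - R_y(i); compute d_i^2.
  (6-7)^2=1, (7-5)^2=4, (5-6)^2=1, (9-9)^2=0, (3-2)^2=1, (1-8)^2=49, (8-4)^2=16, (2-3)^2=1, (4-1)^2=9
sum(d^2) = 82.
Step 3: rho = 1 - 6*82 / (9*(9^2 - 1)) = 1 - 492/720 = 0.316667.
Step 4: Under H0, t = rho * sqrt((n-2)/(1-rho^2)) = 0.8833 ~ t(7).
Step 5: Two-sided p-value from the t-distribution with 7 df = 0.406397.
Step 6: alpha = 0.05. fail to reject H0.

rho = 0.3167, p = 0.406397, fail to reject H0 at alpha = 0.05.


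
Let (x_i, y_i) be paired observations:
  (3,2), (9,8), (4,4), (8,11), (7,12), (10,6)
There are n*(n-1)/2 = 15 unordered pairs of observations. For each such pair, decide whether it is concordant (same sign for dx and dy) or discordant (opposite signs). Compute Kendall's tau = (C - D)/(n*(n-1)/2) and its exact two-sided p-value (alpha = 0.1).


Step 1: Enumerate the 15 unordered pairs (i,j) with i<j and classify each by sign(x_j-x_i) * sign(y_j-y_i).
  (1,2):dx=+6,dy=+6->C; (1,3):dx=+1,dy=+2->C; (1,4):dx=+5,dy=+9->C; (1,5):dx=+4,dy=+10->C
  (1,6):dx=+7,dy=+4->C; (2,3):dx=-5,dy=-4->C; (2,4):dx=-1,dy=+3->D; (2,5):dx=-2,dy=+4->D
  (2,6):dx=+1,dy=-2->D; (3,4):dx=+4,dy=+7->C; (3,5):dx=+3,dy=+8->C; (3,6):dx=+6,dy=+2->C
  (4,5):dx=-1,dy=+1->D; (4,6):dx=+2,dy=-5->D; (5,6):dx=+3,dy=-6->D
Step 2: C = 9, D = 6, total pairs = 15.
Step 3: tau = (C - D)/(n(n-1)/2) = (9 - 6)/15 = 0.200000.
Step 4: Exact two-sided p-value (enumerate n! = 720 permutations of y under H0): p = 0.719444.
Step 5: alpha = 0.1. fail to reject H0.

tau_b = 0.2000 (C=9, D=6), p = 0.719444, fail to reject H0.


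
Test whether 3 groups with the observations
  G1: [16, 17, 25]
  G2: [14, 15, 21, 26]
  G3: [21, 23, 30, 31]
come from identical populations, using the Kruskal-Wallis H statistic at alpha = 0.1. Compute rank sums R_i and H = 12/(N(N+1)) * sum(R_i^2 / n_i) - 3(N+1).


Step 1: Combine all N = 11 observations and assign midranks.
sorted (value, group, rank): (14,G2,1), (15,G2,2), (16,G1,3), (17,G1,4), (21,G2,5.5), (21,G3,5.5), (23,G3,7), (25,G1,8), (26,G2,9), (30,G3,10), (31,G3,11)
Step 2: Sum ranks within each group.
R_1 = 15 (n_1 = 3)
R_2 = 17.5 (n_2 = 4)
R_3 = 33.5 (n_3 = 4)
Step 3: H = 12/(N(N+1)) * sum(R_i^2/n_i) - 3(N+1)
     = 12/(11*12) * (15^2/3 + 17.5^2/4 + 33.5^2/4) - 3*12
     = 0.090909 * 432.125 - 36
     = 3.284091.
Step 4: Ties present; correction factor C = 1 - 6/(11^3 - 11) = 0.995455. Corrected H = 3.284091 / 0.995455 = 3.299087.
Step 5: Under H0, H ~ chi^2(2); p-value = 0.192138.
Step 6: alpha = 0.1. fail to reject H0.

H = 3.2991, df = 2, p = 0.192138, fail to reject H0.


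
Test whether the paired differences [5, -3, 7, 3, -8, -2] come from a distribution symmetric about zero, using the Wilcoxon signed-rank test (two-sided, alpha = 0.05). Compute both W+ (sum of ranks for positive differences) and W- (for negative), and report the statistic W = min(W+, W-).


Step 1: Drop any zero differences (none here) and take |d_i|.
|d| = [5, 3, 7, 3, 8, 2]
Step 2: Midrank |d_i| (ties get averaged ranks).
ranks: |5|->4, |3|->2.5, |7|->5, |3|->2.5, |8|->6, |2|->1
Step 3: Attach original signs; sum ranks with positive sign and with negative sign.
W+ = 4 + 5 + 2.5 = 11.5
W- = 2.5 + 6 + 1 = 9.5
(Check: W+ + W- = 21 should equal n(n+1)/2 = 21.)
Step 4: Test statistic W = min(W+, W-) = 9.5.
Step 5: Ties in |d|, so use the tie-corrected normal approximation.
        E[W] = n(n+1)/4 = 6*7/4 = 10.5.
        Tie groups: |d|=3 (t=2); sum(t^3 - t) = 6.
        Var[W] = n(n+1)(2n+1)/24 - sum(t^3-t)/48 = 546/24 - 6/48 = 22.625.
        z = (W - E[W]) / sqrt(Var[W]) = (9.5 - 10.5) / 4.7566 = -0.2102.
        Two-sided p = 2*Phi(z) = 0.833484.
Step 6: alpha = 0.05. fail to reject H0.

W+ = 11.5, W- = 9.5, W = min = 9.5, p = 0.833484, fail to reject H0.


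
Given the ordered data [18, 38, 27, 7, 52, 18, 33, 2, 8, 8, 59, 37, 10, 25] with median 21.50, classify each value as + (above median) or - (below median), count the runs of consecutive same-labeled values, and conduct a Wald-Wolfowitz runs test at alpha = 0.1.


Step 1: Compute median = 21.50; label A = above, B = below.
Labels in order: BAABABABBBAABA  (n_A = 7, n_B = 7)
Step 2: Count runs R = 10.
Step 3: Under H0 (random ordering), E[R] = 2*n_A*n_B/(n_A+n_B) + 1 = 2*7*7/14 + 1 = 8.0000.
        Var[R] = 2*n_A*n_B*(2*n_A*n_B - n_A - n_B) / ((n_A+n_B)^2 * (n_A+n_B-1)) = 8232/2548 = 3.2308.
        SD[R] = 1.7974.
Step 4: Continuity-corrected z = (R - 0.5 - E[R]) / SD[R] = (10 - 0.5 - 8.0000) / 1.7974 = 0.8345.
Step 5: Two-sided p-value via normal approximation = 2*(1 - Phi(|z|)) = 0.403986.
Step 6: alpha = 0.1. fail to reject H0.

R = 10, z = 0.8345, p = 0.403986, fail to reject H0.


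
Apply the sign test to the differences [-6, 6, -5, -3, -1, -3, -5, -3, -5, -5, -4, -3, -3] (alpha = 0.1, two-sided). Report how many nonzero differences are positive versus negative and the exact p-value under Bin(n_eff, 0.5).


Step 1: Discard zero differences. Original n = 13; n_eff = number of nonzero differences = 13.
Nonzero differences (with sign): -6, +6, -5, -3, -1, -3, -5, -3, -5, -5, -4, -3, -3
Step 2: Count signs: positive = 1, negative = 12.
Step 3: Under H0: P(positive) = 0.5, so the number of positives S ~ Bin(13, 0.5).
Step 4: Two-sided exact p-value = sum of Bin(13,0.5) probabilities at or below the observed probability = 0.003418.
Step 5: alpha = 0.1. reject H0.

n_eff = 13, pos = 1, neg = 12, p = 0.003418, reject H0.


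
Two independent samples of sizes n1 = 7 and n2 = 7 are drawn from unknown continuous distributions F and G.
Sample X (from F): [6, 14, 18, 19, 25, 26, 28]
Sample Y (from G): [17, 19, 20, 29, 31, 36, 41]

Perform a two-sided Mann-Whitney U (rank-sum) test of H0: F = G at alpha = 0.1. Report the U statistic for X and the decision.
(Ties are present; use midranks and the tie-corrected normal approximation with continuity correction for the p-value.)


Step 1: Combine and sort all 14 observations; assign midranks.
sorted (value, group): (6,X), (14,X), (17,Y), (18,X), (19,X), (19,Y), (20,Y), (25,X), (26,X), (28,X), (29,Y), (31,Y), (36,Y), (41,Y)
ranks: 6->1, 14->2, 17->3, 18->4, 19->5.5, 19->5.5, 20->7, 25->8, 26->9, 28->10, 29->11, 31->12, 36->13, 41->14
Step 2: Rank sum for X: R1 = 1 + 2 + 4 + 5.5 + 8 + 9 + 10 = 39.5.
Step 3: U_X = R1 - n1(n1+1)/2 = 39.5 - 7*8/2 = 39.5 - 28 = 11.5.
       U_Y = n1*n2 - U_X = 49 - 11.5 = 37.5.
Step 4: Ties are present, so use the tie-corrected normal approximation (with continuity correction) for the p-value.
Step 5: p-value = 0.109832; compare to alpha = 0.1. fail to reject H0.

U_X = 11.5, p = 0.109832, fail to reject H0 at alpha = 0.1.


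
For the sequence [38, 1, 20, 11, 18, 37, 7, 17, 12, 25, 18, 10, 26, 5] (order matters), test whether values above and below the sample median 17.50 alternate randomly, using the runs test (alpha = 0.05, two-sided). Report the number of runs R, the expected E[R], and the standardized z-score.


Step 1: Compute median = 17.50; label A = above, B = below.
Labels in order: ABABAABBBAABAB  (n_A = 7, n_B = 7)
Step 2: Count runs R = 10.
Step 3: Under H0 (random ordering), E[R] = 2*n_A*n_B/(n_A+n_B) + 1 = 2*7*7/14 + 1 = 8.0000.
        Var[R] = 2*n_A*n_B*(2*n_A*n_B - n_A - n_B) / ((n_A+n_B)^2 * (n_A+n_B-1)) = 8232/2548 = 3.2308.
        SD[R] = 1.7974.
Step 4: Continuity-corrected z = (R - 0.5 - E[R]) / SD[R] = (10 - 0.5 - 8.0000) / 1.7974 = 0.8345.
Step 5: Two-sided p-value via normal approximation = 2*(1 - Phi(|z|)) = 0.403986.
Step 6: alpha = 0.05. fail to reject H0.

R = 10, z = 0.8345, p = 0.403986, fail to reject H0.


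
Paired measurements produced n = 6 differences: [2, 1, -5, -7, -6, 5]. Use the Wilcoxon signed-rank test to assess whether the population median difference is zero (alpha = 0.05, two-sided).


Step 1: Drop any zero differences (none here) and take |d_i|.
|d| = [2, 1, 5, 7, 6, 5]
Step 2: Midrank |d_i| (ties get averaged ranks).
ranks: |2|->2, |1|->1, |5|->3.5, |7|->6, |6|->5, |5|->3.5
Step 3: Attach original signs; sum ranks with positive sign and with negative sign.
W+ = 2 + 1 + 3.5 = 6.5
W- = 3.5 + 6 + 5 = 14.5
(Check: W+ + W- = 21 should equal n(n+1)/2 = 21.)
Step 4: Test statistic W = min(W+, W-) = 6.5.
Step 5: Ties in |d|, so use the tie-corrected normal approximation.
        E[W] = n(n+1)/4 = 6*7/4 = 10.5.
        Tie groups: |d|=5 (t=2); sum(t^3 - t) = 6.
        Var[W] = n(n+1)(2n+1)/24 - sum(t^3-t)/48 = 546/24 - 6/48 = 22.625.
        z = (W - E[W]) / sqrt(Var[W]) = (6.5 - 10.5) / 4.7566 = -0.8409.
        Two-sided p = 2*Phi(z) = 0.400381.
Step 6: alpha = 0.05. fail to reject H0.

W+ = 6.5, W- = 14.5, W = min = 6.5, p = 0.400381, fail to reject H0.


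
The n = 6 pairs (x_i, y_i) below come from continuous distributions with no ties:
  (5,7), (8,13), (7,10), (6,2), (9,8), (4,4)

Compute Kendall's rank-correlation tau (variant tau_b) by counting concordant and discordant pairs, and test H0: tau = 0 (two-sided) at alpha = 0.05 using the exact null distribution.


Step 1: Enumerate the 15 unordered pairs (i,j) with i<j and classify each by sign(x_j-x_i) * sign(y_j-y_i).
  (1,2):dx=+3,dy=+6->C; (1,3):dx=+2,dy=+3->C; (1,4):dx=+1,dy=-5->D; (1,5):dx=+4,dy=+1->C
  (1,6):dx=-1,dy=-3->C; (2,3):dx=-1,dy=-3->C; (2,4):dx=-2,dy=-11->C; (2,5):dx=+1,dy=-5->D
  (2,6):dx=-4,dy=-9->C; (3,4):dx=-1,dy=-8->C; (3,5):dx=+2,dy=-2->D; (3,6):dx=-3,dy=-6->C
  (4,5):dx=+3,dy=+6->C; (4,6):dx=-2,dy=+2->D; (5,6):dx=-5,dy=-4->C
Step 2: C = 11, D = 4, total pairs = 15.
Step 3: tau = (C - D)/(n(n-1)/2) = (11 - 4)/15 = 0.466667.
Step 4: Exact two-sided p-value (enumerate n! = 720 permutations of y under H0): p = 0.272222.
Step 5: alpha = 0.05. fail to reject H0.

tau_b = 0.4667 (C=11, D=4), p = 0.272222, fail to reject H0.


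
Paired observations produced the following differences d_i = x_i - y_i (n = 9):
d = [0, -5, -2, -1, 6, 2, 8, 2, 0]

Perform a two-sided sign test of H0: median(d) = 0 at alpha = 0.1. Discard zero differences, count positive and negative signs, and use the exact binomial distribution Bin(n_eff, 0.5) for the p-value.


Step 1: Discard zero differences. Original n = 9; n_eff = number of nonzero differences = 7.
Nonzero differences (with sign): -5, -2, -1, +6, +2, +8, +2
Step 2: Count signs: positive = 4, negative = 3.
Step 3: Under H0: P(positive) = 0.5, so the number of positives S ~ Bin(7, 0.5).
Step 4: Two-sided exact p-value = sum of Bin(7,0.5) probabilities at or below the observed probability = 1.000000.
Step 5: alpha = 0.1. fail to reject H0.

n_eff = 7, pos = 4, neg = 3, p = 1.000000, fail to reject H0.


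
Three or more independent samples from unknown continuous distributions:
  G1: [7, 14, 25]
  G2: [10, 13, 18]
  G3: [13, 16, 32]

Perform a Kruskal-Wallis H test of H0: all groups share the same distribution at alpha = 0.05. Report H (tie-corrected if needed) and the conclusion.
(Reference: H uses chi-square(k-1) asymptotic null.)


Step 1: Combine all N = 9 observations and assign midranks.
sorted (value, group, rank): (7,G1,1), (10,G2,2), (13,G2,3.5), (13,G3,3.5), (14,G1,5), (16,G3,6), (18,G2,7), (25,G1,8), (32,G3,9)
Step 2: Sum ranks within each group.
R_1 = 14 (n_1 = 3)
R_2 = 12.5 (n_2 = 3)
R_3 = 18.5 (n_3 = 3)
Step 3: H = 12/(N(N+1)) * sum(R_i^2/n_i) - 3(N+1)
     = 12/(9*10) * (14^2/3 + 12.5^2/3 + 18.5^2/3) - 3*10
     = 0.133333 * 231.5 - 30
     = 0.866667.
Step 4: Ties present; correction factor C = 1 - 6/(9^3 - 9) = 0.991667. Corrected H = 0.866667 / 0.991667 = 0.873950.
Step 5: Under H0, H ~ chi^2(2); p-value = 0.645988.
Step 6: alpha = 0.05. fail to reject H0.

H = 0.8739, df = 2, p = 0.645988, fail to reject H0.


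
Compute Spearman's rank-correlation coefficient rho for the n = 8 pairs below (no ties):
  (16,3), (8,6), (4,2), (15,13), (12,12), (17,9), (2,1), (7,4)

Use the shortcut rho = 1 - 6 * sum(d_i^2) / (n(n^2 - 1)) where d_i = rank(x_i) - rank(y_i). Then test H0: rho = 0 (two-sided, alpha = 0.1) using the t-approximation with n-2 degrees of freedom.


Step 1: Rank x and y separately (midranks; no ties here).
rank(x): 16->7, 8->4, 4->2, 15->6, 12->5, 17->8, 2->1, 7->3
rank(y): 3->3, 6->5, 2->2, 13->8, 12->7, 9->6, 1->1, 4->4
Step 2: d_i = R_x(i) - R_y(i); compute d_i^2.
  (7-3)^2=16, (4-5)^2=1, (2-2)^2=0, (6-8)^2=4, (5-7)^2=4, (8-6)^2=4, (1-1)^2=0, (3-4)^2=1
sum(d^2) = 30.
Step 3: rho = 1 - 6*30 / (8*(8^2 - 1)) = 1 - 180/504 = 0.642857.
Step 4: Under H0, t = rho * sqrt((n-2)/(1-rho^2)) = 2.0557 ~ t(6).
Step 5: Two-sided p-value from the t-distribution with 6 df = 0.085559.
Step 6: alpha = 0.1. reject H0.

rho = 0.6429, p = 0.085559, reject H0 at alpha = 0.1.


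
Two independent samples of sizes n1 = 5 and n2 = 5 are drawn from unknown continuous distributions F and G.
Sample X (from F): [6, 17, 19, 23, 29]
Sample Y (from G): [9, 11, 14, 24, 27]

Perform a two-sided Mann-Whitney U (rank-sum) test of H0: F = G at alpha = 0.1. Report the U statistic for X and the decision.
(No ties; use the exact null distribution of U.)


Step 1: Combine and sort all 10 observations; assign midranks.
sorted (value, group): (6,X), (9,Y), (11,Y), (14,Y), (17,X), (19,X), (23,X), (24,Y), (27,Y), (29,X)
ranks: 6->1, 9->2, 11->3, 14->4, 17->5, 19->6, 23->7, 24->8, 27->9, 29->10
Step 2: Rank sum for X: R1 = 1 + 5 + 6 + 7 + 10 = 29.
Step 3: U_X = R1 - n1(n1+1)/2 = 29 - 5*6/2 = 29 - 15 = 14.
       U_Y = n1*n2 - U_X = 25 - 14 = 11.
Step 4: No ties, so the exact null distribution of U (based on enumerating the C(10,5) = 252 equally likely rank assignments) gives the two-sided p-value.
Step 5: p-value = 0.841270; compare to alpha = 0.1. fail to reject H0.

U_X = 14, p = 0.841270, fail to reject H0 at alpha = 0.1.


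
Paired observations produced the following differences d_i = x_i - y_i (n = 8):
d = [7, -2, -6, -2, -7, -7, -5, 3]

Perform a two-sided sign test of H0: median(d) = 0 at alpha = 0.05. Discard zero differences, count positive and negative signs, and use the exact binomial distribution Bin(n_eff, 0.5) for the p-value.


Step 1: Discard zero differences. Original n = 8; n_eff = number of nonzero differences = 8.
Nonzero differences (with sign): +7, -2, -6, -2, -7, -7, -5, +3
Step 2: Count signs: positive = 2, negative = 6.
Step 3: Under H0: P(positive) = 0.5, so the number of positives S ~ Bin(8, 0.5).
Step 4: Two-sided exact p-value = sum of Bin(8,0.5) probabilities at or below the observed probability = 0.289062.
Step 5: alpha = 0.05. fail to reject H0.

n_eff = 8, pos = 2, neg = 6, p = 0.289062, fail to reject H0.


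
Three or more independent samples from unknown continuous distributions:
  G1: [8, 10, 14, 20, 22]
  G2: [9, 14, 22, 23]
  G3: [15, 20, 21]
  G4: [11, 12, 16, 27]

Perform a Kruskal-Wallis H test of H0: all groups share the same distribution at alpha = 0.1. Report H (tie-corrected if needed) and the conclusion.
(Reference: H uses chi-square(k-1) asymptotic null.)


Step 1: Combine all N = 16 observations and assign midranks.
sorted (value, group, rank): (8,G1,1), (9,G2,2), (10,G1,3), (11,G4,4), (12,G4,5), (14,G1,6.5), (14,G2,6.5), (15,G3,8), (16,G4,9), (20,G1,10.5), (20,G3,10.5), (21,G3,12), (22,G1,13.5), (22,G2,13.5), (23,G2,15), (27,G4,16)
Step 2: Sum ranks within each group.
R_1 = 34.5 (n_1 = 5)
R_2 = 37 (n_2 = 4)
R_3 = 30.5 (n_3 = 3)
R_4 = 34 (n_4 = 4)
Step 3: H = 12/(N(N+1)) * sum(R_i^2/n_i) - 3(N+1)
     = 12/(16*17) * (34.5^2/5 + 37^2/4 + 30.5^2/3 + 34^2/4) - 3*17
     = 0.044118 * 1179.38 - 51
     = 1.031618.
Step 4: Ties present; correction factor C = 1 - 18/(16^3 - 16) = 0.995588. Corrected H = 1.031618 / 0.995588 = 1.036189.
Step 5: Under H0, H ~ chi^2(3); p-value = 0.792496.
Step 6: alpha = 0.1. fail to reject H0.

H = 1.0362, df = 3, p = 0.792496, fail to reject H0.


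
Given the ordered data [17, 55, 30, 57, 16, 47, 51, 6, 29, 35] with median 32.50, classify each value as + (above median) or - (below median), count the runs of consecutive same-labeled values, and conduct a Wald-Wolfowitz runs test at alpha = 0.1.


Step 1: Compute median = 32.50; label A = above, B = below.
Labels in order: BABABAABBA  (n_A = 5, n_B = 5)
Step 2: Count runs R = 8.
Step 3: Under H0 (random ordering), E[R] = 2*n_A*n_B/(n_A+n_B) + 1 = 2*5*5/10 + 1 = 6.0000.
        Var[R] = 2*n_A*n_B*(2*n_A*n_B - n_A - n_B) / ((n_A+n_B)^2 * (n_A+n_B-1)) = 2000/900 = 2.2222.
        SD[R] = 1.4907.
Step 4: Continuity-corrected z = (R - 0.5 - E[R]) / SD[R] = (8 - 0.5 - 6.0000) / 1.4907 = 1.0062.
Step 5: Two-sided p-value via normal approximation = 2*(1 - Phi(|z|)) = 0.314305.
Step 6: alpha = 0.1. fail to reject H0.

R = 8, z = 1.0062, p = 0.314305, fail to reject H0.


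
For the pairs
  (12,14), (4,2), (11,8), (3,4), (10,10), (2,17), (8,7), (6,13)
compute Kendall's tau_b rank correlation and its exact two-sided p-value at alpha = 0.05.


Step 1: Enumerate the 28 unordered pairs (i,j) with i<j and classify each by sign(x_j-x_i) * sign(y_j-y_i).
  (1,2):dx=-8,dy=-12->C; (1,3):dx=-1,dy=-6->C; (1,4):dx=-9,dy=-10->C; (1,5):dx=-2,dy=-4->C
  (1,6):dx=-10,dy=+3->D; (1,7):dx=-4,dy=-7->C; (1,8):dx=-6,dy=-1->C; (2,3):dx=+7,dy=+6->C
  (2,4):dx=-1,dy=+2->D; (2,5):dx=+6,dy=+8->C; (2,6):dx=-2,dy=+15->D; (2,7):dx=+4,dy=+5->C
  (2,8):dx=+2,dy=+11->C; (3,4):dx=-8,dy=-4->C; (3,5):dx=-1,dy=+2->D; (3,6):dx=-9,dy=+9->D
  (3,7):dx=-3,dy=-1->C; (3,8):dx=-5,dy=+5->D; (4,5):dx=+7,dy=+6->C; (4,6):dx=-1,dy=+13->D
  (4,7):dx=+5,dy=+3->C; (4,8):dx=+3,dy=+9->C; (5,6):dx=-8,dy=+7->D; (5,7):dx=-2,dy=-3->C
  (5,8):dx=-4,dy=+3->D; (6,7):dx=+6,dy=-10->D; (6,8):dx=+4,dy=-4->D; (7,8):dx=-2,dy=+6->D
Step 2: C = 16, D = 12, total pairs = 28.
Step 3: tau = (C - D)/(n(n-1)/2) = (16 - 12)/28 = 0.142857.
Step 4: Exact two-sided p-value (enumerate n! = 40320 permutations of y under H0): p = 0.719544.
Step 5: alpha = 0.05. fail to reject H0.

tau_b = 0.1429 (C=16, D=12), p = 0.719544, fail to reject H0.


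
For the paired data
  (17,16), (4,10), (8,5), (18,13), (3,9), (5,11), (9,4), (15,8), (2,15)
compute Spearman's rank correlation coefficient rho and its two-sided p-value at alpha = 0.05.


Step 1: Rank x and y separately (midranks; no ties here).
rank(x): 17->8, 4->3, 8->5, 18->9, 3->2, 5->4, 9->6, 15->7, 2->1
rank(y): 16->9, 10->5, 5->2, 13->7, 9->4, 11->6, 4->1, 8->3, 15->8
Step 2: d_i = R_x(i) - R_y(i); compute d_i^2.
  (8-9)^2=1, (3-5)^2=4, (5-2)^2=9, (9-7)^2=4, (2-4)^2=4, (4-6)^2=4, (6-1)^2=25, (7-3)^2=16, (1-8)^2=49
sum(d^2) = 116.
Step 3: rho = 1 - 6*116 / (9*(9^2 - 1)) = 1 - 696/720 = 0.033333.
Step 4: Under H0, t = rho * sqrt((n-2)/(1-rho^2)) = 0.0882 ~ t(7).
Step 5: Two-sided p-value from the t-distribution with 7 df = 0.932157.
Step 6: alpha = 0.05. fail to reject H0.

rho = 0.0333, p = 0.932157, fail to reject H0 at alpha = 0.05.


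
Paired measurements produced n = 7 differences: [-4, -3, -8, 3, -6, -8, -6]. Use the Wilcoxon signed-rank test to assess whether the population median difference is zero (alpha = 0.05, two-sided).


Step 1: Drop any zero differences (none here) and take |d_i|.
|d| = [4, 3, 8, 3, 6, 8, 6]
Step 2: Midrank |d_i| (ties get averaged ranks).
ranks: |4|->3, |3|->1.5, |8|->6.5, |3|->1.5, |6|->4.5, |8|->6.5, |6|->4.5
Step 3: Attach original signs; sum ranks with positive sign and with negative sign.
W+ = 1.5 = 1.5
W- = 3 + 1.5 + 6.5 + 4.5 + 6.5 + 4.5 = 26.5
(Check: W+ + W- = 28 should equal n(n+1)/2 = 28.)
Step 4: Test statistic W = min(W+, W-) = 1.5.
Step 5: Ties in |d|, so use the tie-corrected normal approximation.
        E[W] = n(n+1)/4 = 7*8/4 = 14.
        Tie groups: |d|=3 (t=2), |d|=6 (t=2), |d|=8 (t=2); sum(t^3 - t) = 18.
        Var[W] = n(n+1)(2n+1)/24 - sum(t^3-t)/48 = 840/24 - 18/48 = 34.625.
        z = (W - E[W]) / sqrt(Var[W]) = (1.5 - 14) / 5.8843 = -2.1243.
        Two-sided p = 2*Phi(z) = 0.033645.
Step 6: alpha = 0.05. reject H0.

W+ = 1.5, W- = 26.5, W = min = 1.5, p = 0.033645, reject H0.


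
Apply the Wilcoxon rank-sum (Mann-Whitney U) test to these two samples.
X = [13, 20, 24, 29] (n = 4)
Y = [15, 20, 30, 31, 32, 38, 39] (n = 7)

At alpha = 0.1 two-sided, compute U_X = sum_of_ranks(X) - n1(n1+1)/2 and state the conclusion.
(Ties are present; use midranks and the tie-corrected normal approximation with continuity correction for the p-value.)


Step 1: Combine and sort all 11 observations; assign midranks.
sorted (value, group): (13,X), (15,Y), (20,X), (20,Y), (24,X), (29,X), (30,Y), (31,Y), (32,Y), (38,Y), (39,Y)
ranks: 13->1, 15->2, 20->3.5, 20->3.5, 24->5, 29->6, 30->7, 31->8, 32->9, 38->10, 39->11
Step 2: Rank sum for X: R1 = 1 + 3.5 + 5 + 6 = 15.5.
Step 3: U_X = R1 - n1(n1+1)/2 = 15.5 - 4*5/2 = 15.5 - 10 = 5.5.
       U_Y = n1*n2 - U_X = 28 - 5.5 = 22.5.
Step 4: Ties are present, so use the tie-corrected normal approximation (with continuity correction) for the p-value.
Step 5: p-value = 0.129695; compare to alpha = 0.1. fail to reject H0.

U_X = 5.5, p = 0.129695, fail to reject H0 at alpha = 0.1.


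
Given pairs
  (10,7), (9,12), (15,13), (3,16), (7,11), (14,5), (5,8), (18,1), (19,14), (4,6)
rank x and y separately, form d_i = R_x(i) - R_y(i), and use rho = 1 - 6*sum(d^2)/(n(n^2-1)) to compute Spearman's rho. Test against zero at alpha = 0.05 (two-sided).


Step 1: Rank x and y separately (midranks; no ties here).
rank(x): 10->6, 9->5, 15->8, 3->1, 7->4, 14->7, 5->3, 18->9, 19->10, 4->2
rank(y): 7->4, 12->7, 13->8, 16->10, 11->6, 5->2, 8->5, 1->1, 14->9, 6->3
Step 2: d_i = R_x(i) - R_y(i); compute d_i^2.
  (6-4)^2=4, (5-7)^2=4, (8-8)^2=0, (1-10)^2=81, (4-6)^2=4, (7-2)^2=25, (3-5)^2=4, (9-1)^2=64, (10-9)^2=1, (2-3)^2=1
sum(d^2) = 188.
Step 3: rho = 1 - 6*188 / (10*(10^2 - 1)) = 1 - 1128/990 = -0.139394.
Step 4: Under H0, t = rho * sqrt((n-2)/(1-rho^2)) = -0.3982 ~ t(8).
Step 5: Two-sided p-value from the t-distribution with 8 df = 0.700932.
Step 6: alpha = 0.05. fail to reject H0.

rho = -0.1394, p = 0.700932, fail to reject H0 at alpha = 0.05.
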